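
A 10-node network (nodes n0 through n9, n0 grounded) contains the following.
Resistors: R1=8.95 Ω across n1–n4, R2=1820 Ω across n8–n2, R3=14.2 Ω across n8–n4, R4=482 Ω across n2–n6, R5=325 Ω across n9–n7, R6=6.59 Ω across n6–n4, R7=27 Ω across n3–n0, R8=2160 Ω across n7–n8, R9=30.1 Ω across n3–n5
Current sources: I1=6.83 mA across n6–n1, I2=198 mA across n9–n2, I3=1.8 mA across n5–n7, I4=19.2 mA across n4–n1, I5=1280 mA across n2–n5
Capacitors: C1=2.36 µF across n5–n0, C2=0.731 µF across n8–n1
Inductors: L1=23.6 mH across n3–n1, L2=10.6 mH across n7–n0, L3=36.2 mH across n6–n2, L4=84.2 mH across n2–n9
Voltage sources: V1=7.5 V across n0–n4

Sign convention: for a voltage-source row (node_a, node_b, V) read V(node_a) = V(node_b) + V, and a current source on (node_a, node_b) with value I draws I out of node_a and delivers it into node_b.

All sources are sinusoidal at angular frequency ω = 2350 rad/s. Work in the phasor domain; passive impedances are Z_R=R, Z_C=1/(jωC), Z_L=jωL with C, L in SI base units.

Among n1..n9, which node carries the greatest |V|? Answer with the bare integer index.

9

Element admittances at ω=2350 rad/s:
  Y(R1) = 0.1117+0.000j S between n1,n4
  I1: injects 0.00683 A into n1 (from n6)
  Y(R2) = 0.0005495+0.000j S between n8,n2
  Y(C1) = 0.000+0.005546j S between n5,n0
  Y(R3) = 0.07042+0.000j S between n8,n4
  I2: injects 0.198 A into n2 (from n9)
  Y(L1) = 0.000-0.01803j S between n3,n1
  Y(R4) = 0.002075+0.000j S between n2,n6
  Y(R5) = 0.003077+0.000j S between n9,n7
  I3: injects 0.0018 A into n7 (from n5)
  Y(R6) = 0.1517+0.000j S between n6,n4
  Y(R7) = 0.03704+0.000j S between n3,n0
  Y(C2) = 0.000+0.001718j S between n8,n1
  Y(R8) = 0.0004630+0.000j S between n7,n8
  Y(L2) = 0.000-0.04014j S between n7,n0
  Y(L3) = 0.000-0.01176j S between n6,n2
  I4: injects 0.0192 A into n1 (from n4)
  I5: injects 1.28 A into n5 (from n2)
  Y(R9) = 0.03322+0.000j S between n3,n5
  Y(L4) = 0.000-0.005054j S between n2,n9
  V1: constraint V(n0)−V(n4) = 7.5
Assemble and solve the 10×10 MNA system:
  V(n1)=-5.424-5.435j  V(n2)=-46.65-77.37j  V(n3)=28.05+6.448j  V(n4)=-7.500+0.000j  V(n5)=65.77-4.531j  V(n6)=-14.10+1.444j  V(n7)=4.337-6.684j  V(n8)=-7.608-0.5859j  V(n9)=-81.66-64.19j
  i(V1)=0.7956+0.4294j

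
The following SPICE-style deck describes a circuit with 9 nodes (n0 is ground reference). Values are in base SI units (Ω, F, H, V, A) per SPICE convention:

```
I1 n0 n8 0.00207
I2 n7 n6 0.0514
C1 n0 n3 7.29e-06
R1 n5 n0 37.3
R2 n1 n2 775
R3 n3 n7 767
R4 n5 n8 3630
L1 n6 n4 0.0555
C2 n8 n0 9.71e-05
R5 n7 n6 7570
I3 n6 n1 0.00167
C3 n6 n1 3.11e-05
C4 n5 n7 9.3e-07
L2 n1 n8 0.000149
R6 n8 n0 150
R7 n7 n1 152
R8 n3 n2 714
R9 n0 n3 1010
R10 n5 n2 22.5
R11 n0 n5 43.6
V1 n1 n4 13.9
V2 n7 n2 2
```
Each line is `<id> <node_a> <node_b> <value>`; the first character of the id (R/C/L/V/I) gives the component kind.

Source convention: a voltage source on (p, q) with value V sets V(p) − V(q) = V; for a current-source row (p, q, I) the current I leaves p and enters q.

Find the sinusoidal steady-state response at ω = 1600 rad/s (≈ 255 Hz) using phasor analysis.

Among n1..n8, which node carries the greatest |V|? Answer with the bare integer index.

4

Element admittances at ω=1600 rad/s:
  I1: injects 0.00207 A into n8 (from n0)
  I2: injects 0.0514 A into n6 (from n7)
  Y(C1) = 0.000+0.01166j S between n0,n3
  Y(R1) = 0.02681+0.000j S between n5,n0
  Y(R2) = 0.001290+0.000j S between n1,n2
  Y(R3) = 0.001304+0.000j S between n3,n7
  Y(R4) = 0.0002755+0.000j S between n5,n8
  Y(L1) = 0.000-0.01126j S between n6,n4
  Y(C2) = 0.000+0.1554j S between n8,n0
  Y(R5) = 0.0001321+0.000j S between n7,n6
  I3: injects 0.00167 A into n1 (from n6)
  Y(C3) = 0.000+0.04976j S between n6,n1
  Y(C4) = 0.000+0.001488j S between n5,n7
  Y(L2) = 0.000-4.195j S between n1,n8
  Y(R6) = 0.006667+0.000j S between n8,n0
  Y(R7) = 0.006579+0.000j S between n7,n1
  Y(R8) = 0.001401+0.000j S between n3,n2
  Y(R9) = 0.0009901+0.000j S between n0,n3
  Y(R10) = 0.04444+0.000j S between n5,n2
  Y(R11) = 0.02294+0.000j S between n0,n5
  V1: constraint V(n1)−V(n4) = 13.9
  V2: constraint V(n7)−V(n2) = 2
Assemble and solve the 10×10 MNA system:
  V(n1)=0.02659-0.3106j  V(n2)=-1.955-0.08487j  V(n3)=-0.08403+0.2032j  V(n4)=-13.87-0.3106j  V(n5)=-0.9189-0.02569j  V(n6)=4.098-1.588j  V(n7)=0.04469-0.08487j  V(n8)=0.02707-0.3222j
  i(V1)=0.01439+0.2024j  i(V2)=-0.05124-0.002742j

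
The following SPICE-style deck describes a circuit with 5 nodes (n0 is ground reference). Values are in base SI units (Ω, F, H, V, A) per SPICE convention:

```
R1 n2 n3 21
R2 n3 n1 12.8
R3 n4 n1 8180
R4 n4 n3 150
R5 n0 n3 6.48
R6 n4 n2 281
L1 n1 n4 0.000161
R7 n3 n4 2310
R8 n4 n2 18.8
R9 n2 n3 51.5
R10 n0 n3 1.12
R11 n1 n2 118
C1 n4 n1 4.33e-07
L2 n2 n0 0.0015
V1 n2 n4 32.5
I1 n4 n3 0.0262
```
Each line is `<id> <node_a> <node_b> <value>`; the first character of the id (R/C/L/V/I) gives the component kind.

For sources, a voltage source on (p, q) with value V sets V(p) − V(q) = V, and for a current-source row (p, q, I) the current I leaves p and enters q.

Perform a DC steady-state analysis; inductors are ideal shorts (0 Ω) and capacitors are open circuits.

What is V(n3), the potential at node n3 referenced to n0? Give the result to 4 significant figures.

MNA unknowns: 4 node voltages V₁..V_4 plus 3 source currents (L1, L2, V1)
R1: Y=0.04762 on G[2,3]
R2: Y=0.07812 on G[3,1]
R3: Y=0.0001222 on G[4,1]
R4: Y=0.006667 on G[4,3]
R5: Y=0.1543 on G[0,3]
R6: Y=0.003559 on G[4,2]
L1: row V1−V4=0, i_L1 at 1,4
R7: Y=0.0004329 on G[3,4]
R8: Y=0.05319 on G[4,2]
R9: Y=0.01942 on G[2,3]
R10: Y=0.8929 on G[0,3]
R11: Y=0.008475 on G[1,2]
C1: Y=0.000 on G[4,1]
L2: row V2−V0=0, i_L2 at 2,0
V1: row V2−V4=32.5, i_V1 at 2,4
I1: z[4]−=0.0262, z[3]+=0.0262
solve → V1=-32.50, V2=0.000, V3=-2.287, V4=-32.50
aux → i_L1=2.636, i_L2=2.395, i_V1=-4.668

-2.287 V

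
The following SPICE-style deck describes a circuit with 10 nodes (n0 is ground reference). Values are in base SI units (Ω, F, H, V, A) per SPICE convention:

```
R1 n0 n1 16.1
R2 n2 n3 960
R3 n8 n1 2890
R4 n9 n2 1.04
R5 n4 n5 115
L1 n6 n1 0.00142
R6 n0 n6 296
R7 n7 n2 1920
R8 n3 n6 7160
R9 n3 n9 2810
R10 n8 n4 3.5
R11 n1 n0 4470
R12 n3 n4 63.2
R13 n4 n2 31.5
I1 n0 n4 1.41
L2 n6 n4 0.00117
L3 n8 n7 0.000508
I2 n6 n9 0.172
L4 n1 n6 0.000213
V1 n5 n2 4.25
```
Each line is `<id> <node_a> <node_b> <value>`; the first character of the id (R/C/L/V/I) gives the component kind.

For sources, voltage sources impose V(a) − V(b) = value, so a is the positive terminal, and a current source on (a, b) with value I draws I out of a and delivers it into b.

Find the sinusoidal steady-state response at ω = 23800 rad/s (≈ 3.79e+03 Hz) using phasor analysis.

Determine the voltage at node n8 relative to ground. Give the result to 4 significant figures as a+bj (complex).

Apply KCL at each of the 9 non-ground nodes and solve the resulting linear system.
Node n1: branches {R1, R3, L1, R11, L4} → V_1 = 21.45-0.3029j
Node n2: branches {R2, R4, R7, R13, V1} → V_2 = 25.45+49.62j
Node n3: branches {R2, R8, R9, R12} → V_3 = 22.51+49.28j
Node n4: branches {R5, R10, R12, R13, I1, L2} → V_4 = 22.26+49.63j
Node n5: branches {R5, V1} → V_5 = 29.70+49.62j
Node n6: branches {L1, R6, R8, L2, I2, L4} → V_6 = 21.61+5.590j
Node n7: branches {R7, L3} → V_7 = 22.26+49.59j
Node n8: branches {R3, R10, L3} → V_8 = 22.26+49.57j
Node n9: branches {R4, R9, I2} → V_9 = 25.63+49.62j
Source currents: i(V1)=-0.06474+0.0001062j

22.26+49.57j V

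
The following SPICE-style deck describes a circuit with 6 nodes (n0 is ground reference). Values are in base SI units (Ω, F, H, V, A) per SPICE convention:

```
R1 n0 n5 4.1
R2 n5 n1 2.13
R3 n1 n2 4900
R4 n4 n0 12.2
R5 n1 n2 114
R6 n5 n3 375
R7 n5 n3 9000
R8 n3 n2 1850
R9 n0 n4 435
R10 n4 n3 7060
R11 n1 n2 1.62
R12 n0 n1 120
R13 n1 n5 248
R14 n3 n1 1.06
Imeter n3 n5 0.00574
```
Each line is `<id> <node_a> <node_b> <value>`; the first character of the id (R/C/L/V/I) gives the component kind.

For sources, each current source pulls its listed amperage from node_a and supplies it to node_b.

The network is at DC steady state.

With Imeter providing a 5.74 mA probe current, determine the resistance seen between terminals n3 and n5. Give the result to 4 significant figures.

Apply KCL at each of the 5 non-ground nodes and solve the resulting linear system.
Node n1: branches {R2, R3, R5, R11, R12, R13, R14} → V_1 = -0.01141
Node n2: branches {R3, R5, R8, R11} → V_2 = -0.01142
Node n3: branches {R6, R7, R8, R10, R14, Imeter} → V_3 = -0.01744
Node n4: branches {R4, R9, R10} → V_4 = -2.926e-05
Node n5: branches {R1, R2, R6, R7, R13, Imeter} → V_5 = 0.0004000

R_eq = 3.108 Ω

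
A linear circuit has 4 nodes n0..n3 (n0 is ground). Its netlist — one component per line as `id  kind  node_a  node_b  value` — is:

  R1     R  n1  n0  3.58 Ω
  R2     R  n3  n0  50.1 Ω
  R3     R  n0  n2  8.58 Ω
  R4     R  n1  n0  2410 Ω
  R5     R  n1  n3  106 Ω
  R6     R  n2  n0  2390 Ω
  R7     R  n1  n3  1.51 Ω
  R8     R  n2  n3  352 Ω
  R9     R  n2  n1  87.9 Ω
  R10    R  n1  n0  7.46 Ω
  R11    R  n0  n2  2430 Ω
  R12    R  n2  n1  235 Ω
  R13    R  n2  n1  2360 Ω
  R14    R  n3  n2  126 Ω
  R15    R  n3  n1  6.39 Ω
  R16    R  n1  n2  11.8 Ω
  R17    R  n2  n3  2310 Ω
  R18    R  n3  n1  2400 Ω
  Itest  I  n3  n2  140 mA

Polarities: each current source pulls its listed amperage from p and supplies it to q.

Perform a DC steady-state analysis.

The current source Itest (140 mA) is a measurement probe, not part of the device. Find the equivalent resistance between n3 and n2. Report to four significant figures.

MNA unknowns: 3 node voltages V₁..V_3
R1: Y=0.2793 on G[1,0]
R2: Y=0.01996 on G[3,0]
R3: Y=0.1166 on G[0,2]
R4: Y=0.0004149 on G[1,0]
R5: Y=0.009434 on G[1,3]
R6: Y=0.0004184 on G[2,0]
R7: Y=0.6623 on G[1,3]
R8: Y=0.002841 on G[2,3]
R9: Y=0.01138 on G[2,1]
R10: Y=0.1340 on G[1,0]
R11: Y=0.0004115 on G[0,2]
R12: Y=0.004255 on G[2,1]
R13: Y=0.0004237 on G[2,1]
R14: Y=0.007937 on G[3,2]
R15: Y=0.1565 on G[3,1]
R16: Y=0.08475 on G[1,2]
R17: Y=0.0004329 on G[2,3]
R18: Y=0.0004167 on G[3,1]
Itest: z[3]−=0.14, z[2]+=0.14
solve → V1=-0.1380, V2=0.5356, V3=-0.2888

R_eq = 5.889 Ω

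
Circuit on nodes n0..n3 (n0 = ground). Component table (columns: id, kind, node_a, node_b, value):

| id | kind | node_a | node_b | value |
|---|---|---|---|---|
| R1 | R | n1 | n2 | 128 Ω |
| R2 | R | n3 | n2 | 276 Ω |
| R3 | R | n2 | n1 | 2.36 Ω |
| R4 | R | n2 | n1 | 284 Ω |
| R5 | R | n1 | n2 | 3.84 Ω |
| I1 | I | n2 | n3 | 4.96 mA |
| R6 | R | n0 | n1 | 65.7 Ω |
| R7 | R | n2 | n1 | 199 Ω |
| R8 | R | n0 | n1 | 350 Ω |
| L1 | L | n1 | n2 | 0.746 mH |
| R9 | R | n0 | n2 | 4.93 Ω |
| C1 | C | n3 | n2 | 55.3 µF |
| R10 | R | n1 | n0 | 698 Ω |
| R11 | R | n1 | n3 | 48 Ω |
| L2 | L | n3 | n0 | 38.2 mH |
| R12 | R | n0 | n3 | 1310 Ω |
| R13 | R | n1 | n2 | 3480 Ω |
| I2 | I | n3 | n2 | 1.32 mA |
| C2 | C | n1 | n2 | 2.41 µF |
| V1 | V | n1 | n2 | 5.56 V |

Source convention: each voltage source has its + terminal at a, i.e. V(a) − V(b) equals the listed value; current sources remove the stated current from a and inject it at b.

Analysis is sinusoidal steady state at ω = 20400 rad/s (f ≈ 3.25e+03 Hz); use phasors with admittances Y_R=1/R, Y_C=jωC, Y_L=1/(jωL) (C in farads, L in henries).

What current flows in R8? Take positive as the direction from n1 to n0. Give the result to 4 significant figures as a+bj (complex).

0.01450-6.910e-06j A

MNA unknowns: 3 node voltages V₁..V_3 plus 1 source current (V1)
R1: Y=0.007812+0.000j on G[1,2]
R2: Y=0.003623+0.000j on G[3,2]
R3: Y=0.4237+0.000j on G[2,1]
R4: Y=0.003521+0.000j on G[2,1]
R5: Y=0.2604+0.000j on G[1,2]
I1: z[2]−=0.00496, z[3]+=0.00496
R6: Y=0.01522+0.000j on G[0,1]
R7: Y=0.005025+0.000j on G[2,1]
R8: Y=0.002857+0.000j on G[0,1]
L1: Y=0.000-0.06571j on G[1,2]
R9: Y=0.2028+0.000j on G[0,2]
C1: Y=0.000+1.128j on G[3,2]
R10: Y=0.001433+0.000j on G[1,0]
R11: Y=0.02083+0.000j on G[1,3]
L2: Y=0.000-0.001283j on G[3,0]
R12: Y=0.0007634+0.000j on G[0,3]
R13: Y=0.0002874+0.000j on G[1,2]
I2: z[3]−=0.00132, z[2]+=0.00132
C2: Y=0.000+0.04916j on G[1,2]
V1: row V1−V2=5.56, i_V1 at 1,2
solve → V1=5.074-0.002419j, V2=-0.4856-0.002419j, V3=-0.4838-0.1087j
aux → i_V1=-4.111+0.08983j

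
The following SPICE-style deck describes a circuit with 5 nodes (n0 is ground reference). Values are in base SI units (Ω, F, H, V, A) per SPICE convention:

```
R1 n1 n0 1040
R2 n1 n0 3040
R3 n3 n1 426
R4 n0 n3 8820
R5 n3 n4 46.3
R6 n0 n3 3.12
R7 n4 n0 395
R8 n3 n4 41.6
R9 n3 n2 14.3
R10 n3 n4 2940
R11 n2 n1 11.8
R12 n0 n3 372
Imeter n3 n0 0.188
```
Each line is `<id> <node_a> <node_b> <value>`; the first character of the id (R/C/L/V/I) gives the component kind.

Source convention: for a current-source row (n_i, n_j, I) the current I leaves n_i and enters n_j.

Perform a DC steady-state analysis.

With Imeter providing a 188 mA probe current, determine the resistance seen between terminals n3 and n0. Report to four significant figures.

R_eq = 3.058 Ω

Element admittances at DC:
  Y(R1) = 0.0009615 S between n1,n0
  Y(R2) = 0.0003289 S between n1,n0
  Y(R3) = 0.002347 S between n3,n1
  Y(R4) = 0.0001134 S between n0,n3
  Y(R5) = 0.02160 S between n3,n4
  Y(R6) = 0.3205 S between n0,n3
  Y(R7) = 0.002532 S between n4,n0
  Y(R8) = 0.02404 S between n3,n4
  Y(R9) = 0.06993 S between n3,n2
  Y(R10) = 0.0003401 S between n3,n4
  Y(R11) = 0.08475 S between n2,n1
  Y(R12) = 0.002688 S between n0,n3
  Imeter: injects 0.188 A into n0 (from n3)
Assemble and solve the 4×4 MNA system:
  V(n1)=-0.5573  V(n2)=-0.5653  V(n3)=-0.5750  V(n4)=-0.5450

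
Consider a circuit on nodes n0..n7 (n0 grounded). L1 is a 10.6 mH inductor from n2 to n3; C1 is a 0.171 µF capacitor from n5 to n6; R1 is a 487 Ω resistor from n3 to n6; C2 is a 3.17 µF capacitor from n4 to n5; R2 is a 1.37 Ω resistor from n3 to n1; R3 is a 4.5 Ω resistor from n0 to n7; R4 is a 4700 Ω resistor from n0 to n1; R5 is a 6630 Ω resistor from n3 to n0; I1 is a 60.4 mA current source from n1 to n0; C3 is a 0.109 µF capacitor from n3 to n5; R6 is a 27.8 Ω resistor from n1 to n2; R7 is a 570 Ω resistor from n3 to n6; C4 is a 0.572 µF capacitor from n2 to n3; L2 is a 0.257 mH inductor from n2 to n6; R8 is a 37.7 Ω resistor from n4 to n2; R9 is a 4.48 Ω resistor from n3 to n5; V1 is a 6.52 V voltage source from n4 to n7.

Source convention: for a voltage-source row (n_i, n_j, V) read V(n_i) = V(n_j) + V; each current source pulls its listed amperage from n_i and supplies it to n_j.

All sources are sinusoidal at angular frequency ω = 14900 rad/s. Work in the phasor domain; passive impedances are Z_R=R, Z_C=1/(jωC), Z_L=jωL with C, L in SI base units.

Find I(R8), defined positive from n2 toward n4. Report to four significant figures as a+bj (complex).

-0.01113+0.01584j A

Apply KCL at each of the 7 non-ground nodes and solve the resulting linear system.
Node n1: branches {R2, R4, I1, R6} → V_1 = 5.587+0.9948j
Node n2: branches {L1, R6, C4, L2, R8} → V_2 = 5.819+0.5957j
Node n3: branches {L1, R1, R2, R5, C3, R7, C4, R9} → V_3 = 5.660+1.015j
Node n4: branches {C2, R8, V1} → V_4 = 6.239-0.001641j
Node n5: branches {C1, C2, C3, R9} → V_5 = 5.896+1.085j
Node n6: branches {C1, R1, R7, L2} → V_6 = 5.812+0.5886j
Node n7: branches {R3, V1} → V_7 = -0.2810-0.001641j
Source currents: i(V1)=-0.06244-0.0003647j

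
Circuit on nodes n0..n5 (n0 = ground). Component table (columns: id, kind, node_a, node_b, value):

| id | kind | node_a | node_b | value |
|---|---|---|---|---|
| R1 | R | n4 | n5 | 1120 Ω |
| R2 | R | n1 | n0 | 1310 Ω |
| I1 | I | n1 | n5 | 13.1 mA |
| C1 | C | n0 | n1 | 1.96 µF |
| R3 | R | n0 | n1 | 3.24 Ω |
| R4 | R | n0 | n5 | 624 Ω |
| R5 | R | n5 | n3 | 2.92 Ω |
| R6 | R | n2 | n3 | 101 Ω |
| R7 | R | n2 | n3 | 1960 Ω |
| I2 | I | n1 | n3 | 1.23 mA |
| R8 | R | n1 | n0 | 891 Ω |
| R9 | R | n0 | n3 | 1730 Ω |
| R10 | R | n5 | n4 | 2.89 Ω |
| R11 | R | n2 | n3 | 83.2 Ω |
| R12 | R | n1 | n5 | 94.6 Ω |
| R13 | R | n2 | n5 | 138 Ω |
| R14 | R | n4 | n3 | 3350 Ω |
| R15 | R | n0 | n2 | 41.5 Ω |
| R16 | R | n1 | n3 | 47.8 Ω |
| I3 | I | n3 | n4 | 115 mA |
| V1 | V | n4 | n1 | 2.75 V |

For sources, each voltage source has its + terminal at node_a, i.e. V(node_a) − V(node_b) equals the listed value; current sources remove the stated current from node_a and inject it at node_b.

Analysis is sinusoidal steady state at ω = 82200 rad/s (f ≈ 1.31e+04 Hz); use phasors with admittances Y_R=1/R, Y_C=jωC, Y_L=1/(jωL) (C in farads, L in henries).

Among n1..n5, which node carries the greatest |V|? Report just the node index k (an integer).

4

MNA unknowns: 5 node voltages V₁..V_5 plus 1 source current (V1)
R1: Y=0.0008929+0.000j on G[4,5]
R2: Y=0.0007634+0.000j on G[1,0]
I1: z[1]−=0.0131, z[5]+=0.0131
C1: Y=0.000+0.1611j on G[0,1]
R3: Y=0.3086+0.000j on G[0,1]
R4: Y=0.001603+0.000j on G[0,5]
R5: Y=0.3425+0.000j on G[5,3]
R6: Y=0.009901+0.000j on G[2,3]
R7: Y=0.0005102+0.000j on G[2,3]
I2: z[1]−=0.00123, z[3]+=0.00123
R8: Y=0.001122+0.000j on G[1,0]
R9: Y=0.0005780+0.000j on G[0,3]
R10: Y=0.3460+0.000j on G[5,4]
R11: Y=0.01202+0.000j on G[2,3]
R12: Y=0.01057+0.000j on G[1,5]
R13: Y=0.007246+0.000j on G[2,5]
R14: Y=0.0002985+0.000j on G[4,3]
R15: Y=0.02410+0.000j on G[0,2]
R16: Y=0.02092+0.000j on G[1,3]
I3: z[3]−=0.115, z[4]+=0.115
V1: row V4−V1=2.75, i_V1 at 4,1
solve → V1=-0.07158+0.03547j, V2=0.9777+0.01847j, V3=1.653+0.03326j, V4=2.678+0.03547j, V5=2.137+0.03414j
aux → i_V1=-0.07305-0.0004589j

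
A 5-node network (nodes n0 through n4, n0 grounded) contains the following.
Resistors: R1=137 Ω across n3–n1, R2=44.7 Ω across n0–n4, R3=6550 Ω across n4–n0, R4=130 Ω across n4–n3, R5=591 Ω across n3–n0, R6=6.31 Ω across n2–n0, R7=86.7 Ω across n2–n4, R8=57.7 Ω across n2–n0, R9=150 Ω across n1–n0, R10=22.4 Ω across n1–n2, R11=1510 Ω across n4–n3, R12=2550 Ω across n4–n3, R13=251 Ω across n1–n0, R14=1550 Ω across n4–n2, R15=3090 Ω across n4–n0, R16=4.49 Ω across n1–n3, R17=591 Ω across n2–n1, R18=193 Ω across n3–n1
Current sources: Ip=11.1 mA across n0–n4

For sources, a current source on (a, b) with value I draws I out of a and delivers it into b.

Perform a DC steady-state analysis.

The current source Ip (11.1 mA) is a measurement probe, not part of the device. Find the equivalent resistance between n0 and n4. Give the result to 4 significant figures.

MNA unknowns: 4 node voltages V₁..V_4
R1: Y=0.007299 on G[3,1]
R2: Y=0.02237 on G[0,4]
R3: Y=0.0001527 on G[4,0]
R4: Y=0.007692 on G[4,3]
R5: Y=0.001692 on G[3,0]
R6: Y=0.1585 on G[2,0]
R7: Y=0.01153 on G[2,4]
R8: Y=0.01733 on G[2,0]
R9: Y=0.006667 on G[1,0]
R10: Y=0.04464 on G[1,2]
R11: Y=0.0006623 on G[4,3]
R12: Y=0.0003922 on G[4,3]
R13: Y=0.003984 on G[1,0]
R14: Y=0.0006452 on G[4,2]
R15: Y=0.0003236 on G[4,0]
R16: Y=0.2227 on G[1,3]
R17: Y=0.001692 on G[2,1]
R18: Y=0.005181 on G[3,1]
Ip: z[0]−=0.0111, z[4]+=0.0111
solve → V1=0.05072, V2=0.02416, V3=0.05825, V4=0.2719

R_eq = 24.50 Ω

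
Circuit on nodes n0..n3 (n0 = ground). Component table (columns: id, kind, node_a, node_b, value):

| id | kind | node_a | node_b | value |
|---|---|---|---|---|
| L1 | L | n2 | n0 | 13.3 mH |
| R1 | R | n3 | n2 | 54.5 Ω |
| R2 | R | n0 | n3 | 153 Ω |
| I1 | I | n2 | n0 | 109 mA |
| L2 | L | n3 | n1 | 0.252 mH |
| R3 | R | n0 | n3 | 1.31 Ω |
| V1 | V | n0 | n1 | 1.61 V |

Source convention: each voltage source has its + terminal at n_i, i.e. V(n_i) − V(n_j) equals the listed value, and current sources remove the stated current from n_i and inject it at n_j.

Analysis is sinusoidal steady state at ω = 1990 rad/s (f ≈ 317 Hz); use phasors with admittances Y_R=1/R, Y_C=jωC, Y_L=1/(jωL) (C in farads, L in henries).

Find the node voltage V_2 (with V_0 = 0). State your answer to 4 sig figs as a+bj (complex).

MNA unknowns: 3 node voltages V₁..V_3 plus 1 source current (V1)
L1: Y=0.000-0.03778j on G[2,0]
R1: Y=0.01835+0.000j on G[3,2]
R2: Y=0.006536+0.000j on G[0,3]
I1: z[2]−=0.109, z[0]+=0.109
L2: Y=0.000-1.994j on G[3,1]
R3: Y=0.7634+0.000j on G[0,3]
V1: row V0−V1=1.61, i_V1 at 0,1
solve → V1=-1.610+0.000j, V2=-1.604-2.774j, V3=-1.375+0.5289j
aux → i_V1=-1.055+0.4678j

-1.604-2.774j V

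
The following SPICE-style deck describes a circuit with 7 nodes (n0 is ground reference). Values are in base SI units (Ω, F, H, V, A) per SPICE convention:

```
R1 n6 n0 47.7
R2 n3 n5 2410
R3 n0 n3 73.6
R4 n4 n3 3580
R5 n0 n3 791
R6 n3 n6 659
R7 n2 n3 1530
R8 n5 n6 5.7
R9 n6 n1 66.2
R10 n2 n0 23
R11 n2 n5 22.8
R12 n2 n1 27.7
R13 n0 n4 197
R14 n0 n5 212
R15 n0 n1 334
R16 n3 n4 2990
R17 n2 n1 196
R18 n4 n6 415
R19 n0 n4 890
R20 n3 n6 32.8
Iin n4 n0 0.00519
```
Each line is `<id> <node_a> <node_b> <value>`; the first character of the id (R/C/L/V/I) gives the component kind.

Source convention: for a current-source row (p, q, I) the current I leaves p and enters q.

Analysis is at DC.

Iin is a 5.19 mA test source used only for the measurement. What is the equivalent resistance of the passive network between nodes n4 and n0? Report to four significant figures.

R_eq = 110.1 Ω

Element admittances at DC:
  Y(R1) = 0.02096 S between n6,n0
  Y(R2) = 0.0004149 S between n3,n5
  Y(R3) = 0.01359 S between n0,n3
  Y(R4) = 0.0002793 S between n4,n3
  Y(R5) = 0.001264 S between n0,n3
  Y(R6) = 0.001517 S between n3,n6
  Y(R7) = 0.0006536 S between n2,n3
  Y(R8) = 0.1754 S between n5,n6
  Y(R9) = 0.01511 S between n6,n1
  Y(R10) = 0.04348 S between n2,n0
  Y(R11) = 0.04386 S between n2,n5
  Y(R12) = 0.03610 S between n2,n1
  Y(R13) = 0.005076 S between n0,n4
  Y(R14) = 0.004717 S between n0,n5
  Y(R15) = 0.002994 S between n0,n1
  Y(R16) = 0.0003344 S between n3,n4
  Y(R17) = 0.005102 S between n2,n1
  Y(R18) = 0.002410 S between n4,n6
  Y(R19) = 0.001124 S between n0,n4
  Y(R20) = 0.03049 S between n3,n6
  Iin: injects 0.00519 A into n0 (from n4)
Assemble and solve the 6×6 MNA system:
  V(n1)=-0.01578  V(n2)=-0.01304  V(n3)=-0.02500  V(n4)=-0.5713  V(n5)=-0.02322  V(n6)=-0.02639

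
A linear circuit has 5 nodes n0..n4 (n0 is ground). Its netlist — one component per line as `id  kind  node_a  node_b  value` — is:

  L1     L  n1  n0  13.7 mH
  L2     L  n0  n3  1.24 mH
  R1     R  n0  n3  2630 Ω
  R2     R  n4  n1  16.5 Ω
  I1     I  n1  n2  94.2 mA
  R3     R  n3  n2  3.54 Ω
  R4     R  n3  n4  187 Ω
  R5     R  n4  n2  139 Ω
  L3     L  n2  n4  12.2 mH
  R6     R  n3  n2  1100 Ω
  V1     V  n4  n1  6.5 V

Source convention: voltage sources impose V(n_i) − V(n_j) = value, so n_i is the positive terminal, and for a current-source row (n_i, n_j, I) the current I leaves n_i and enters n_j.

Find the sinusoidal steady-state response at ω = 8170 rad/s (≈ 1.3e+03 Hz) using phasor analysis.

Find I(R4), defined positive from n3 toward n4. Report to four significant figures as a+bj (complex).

Element admittances at ω=8170 rad/s:
  Y(L1) = 0.000-0.008934j S between n1,n0
  Y(L2) = 0.000-0.09871j S between n0,n3
  Y(R1) = 0.0003802+0.000j S between n0,n3
  Y(R2) = 0.06061+0.000j S between n4,n1
  I1: injects 0.0942 A into n2 (from n1)
  Y(R3) = 0.2825+0.000j S between n3,n2
  Y(R4) = 0.005348+0.000j S between n3,n4
  Y(R5) = 0.007194+0.000j S between n4,n2
  Y(L3) = 0.000-0.01003j S between n2,n4
  Y(R6) = 0.0009091+0.000j S between n3,n2
  V1: constraint V(n4)−V(n1) = 6.5
Assemble and solve the 5×5 MNA system:
  V(n1)=-6.277-4.521j  V(n2)=0.7188+0.3021j  V(n3)=0.5697+0.4070j  V(n4)=0.2231-4.521j
  i(V1)=-0.3401+0.05608j

0.001853+0.02635j A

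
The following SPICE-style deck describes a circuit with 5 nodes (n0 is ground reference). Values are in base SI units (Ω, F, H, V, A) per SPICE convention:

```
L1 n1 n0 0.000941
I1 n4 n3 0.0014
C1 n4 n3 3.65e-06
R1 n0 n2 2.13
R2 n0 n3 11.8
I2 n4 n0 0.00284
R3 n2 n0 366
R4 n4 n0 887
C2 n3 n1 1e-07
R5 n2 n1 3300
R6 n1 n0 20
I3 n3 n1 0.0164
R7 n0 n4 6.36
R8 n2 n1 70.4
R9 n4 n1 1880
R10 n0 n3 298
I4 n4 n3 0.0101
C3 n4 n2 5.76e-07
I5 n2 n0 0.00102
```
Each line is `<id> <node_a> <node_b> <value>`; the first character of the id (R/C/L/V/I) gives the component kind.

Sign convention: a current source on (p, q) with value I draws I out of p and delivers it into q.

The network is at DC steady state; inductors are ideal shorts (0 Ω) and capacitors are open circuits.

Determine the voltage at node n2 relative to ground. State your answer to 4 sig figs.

Element admittances at DC:
  L1: short n1↔n0 (DC inductor)
  I1: injects 0.0014 A into n3 (from n4)
  Y(C1) = 0.000 S between n4,n3
  Y(R1) = 0.4695 S between n0,n2
  Y(R2) = 0.08475 S between n0,n3
  I2: injects 0.00284 A into n0 (from n4)
  Y(R3) = 0.002732 S between n2,n0
  Y(R4) = 0.001127 S between n4,n0
  Y(C2) = 0.000 S between n3,n1
  Y(R5) = 0.0003030 S between n2,n1
  Y(R6) = 0.05000 S between n1,n0
  I3: injects 0.0164 A into n1 (from n3)
  Y(R7) = 0.1572 S between n0,n4
  Y(R8) = 0.01420 S between n2,n1
  Y(R9) = 0.0005319 S between n4,n1
  Y(R10) = 0.003356 S between n0,n3
  I4: injects 0.0101 A into n3 (from n4)
  Y(C3) = 0.000 S between n4,n2
  I5: injects 0.00102 A into n0 (from n2)
Assemble and solve the 5×5 MNA system:
  V(n1)=0.000  V(n2)=-0.002096  V(n3)=-0.05562  V(n4)=-0.09025
  i(L1)=0.01632

-0.002096 V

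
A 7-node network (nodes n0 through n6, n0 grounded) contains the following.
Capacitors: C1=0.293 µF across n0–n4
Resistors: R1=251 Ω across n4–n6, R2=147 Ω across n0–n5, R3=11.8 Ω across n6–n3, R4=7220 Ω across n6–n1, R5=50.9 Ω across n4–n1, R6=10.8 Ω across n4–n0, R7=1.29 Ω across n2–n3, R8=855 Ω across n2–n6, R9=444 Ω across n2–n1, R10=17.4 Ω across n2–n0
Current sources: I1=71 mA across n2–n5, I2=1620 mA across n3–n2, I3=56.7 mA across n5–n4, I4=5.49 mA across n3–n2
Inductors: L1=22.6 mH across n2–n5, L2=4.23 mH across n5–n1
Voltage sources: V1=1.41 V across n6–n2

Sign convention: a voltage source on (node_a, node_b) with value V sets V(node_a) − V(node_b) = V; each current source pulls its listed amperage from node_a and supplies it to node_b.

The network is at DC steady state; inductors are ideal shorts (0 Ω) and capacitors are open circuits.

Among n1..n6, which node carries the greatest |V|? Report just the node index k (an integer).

Apply KCL at each of the 6 non-ground nodes and solve the resulting linear system.
Node n1: branches {R4, R5, L2, R9} → V_1 = -0.5974
Node n2: branches {I1, L1, I2, R7, R8, R9, I4, R10, V1} → V_2 = -0.5974
Node n3: branches {R3, I2, R7, I4} → V_3 = -2.349
Node n4: branches {C1, R1, R5, R6, I3} → V_4 = 0.4147
Node n5: branches {R2, I1, L1, L2, I3} → V_5 = -0.5974
Node n6: branches {R1, R3, R4, R8, V1} → V_6 = 0.8126
Source currents: i(L1)=-0.03844, i(L2)=-0.02008, i(V1)=-0.2713

3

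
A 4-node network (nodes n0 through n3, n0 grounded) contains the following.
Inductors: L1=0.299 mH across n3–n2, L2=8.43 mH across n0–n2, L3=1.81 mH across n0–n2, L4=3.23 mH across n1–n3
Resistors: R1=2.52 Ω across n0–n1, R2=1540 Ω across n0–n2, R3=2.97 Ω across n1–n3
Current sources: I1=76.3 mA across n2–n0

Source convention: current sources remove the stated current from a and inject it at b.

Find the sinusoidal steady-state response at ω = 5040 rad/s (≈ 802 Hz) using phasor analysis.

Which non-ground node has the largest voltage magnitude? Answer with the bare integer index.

2

Element admittances at ω=5040 rad/s:
  Y(L1) = 0.000-0.6636j S between n3,n2
  Y(L2) = 0.000-0.02354j S between n0,n2
  Y(R1) = 0.3968+0.000j S between n0,n1
  Y(L3) = 0.000-0.1096j S between n0,n2
  Y(R2) = 0.0006494+0.000j S between n0,n2
  Y(R3) = 0.3367+0.000j S between n1,n3
  Y(L4) = 0.000-0.06143j S between n1,n3
  I1: injects 0.0763 A into n0 (from n2)
Assemble and solve the 3×3 MNA system:
  V(n1)=-0.1146-0.06451j  V(n2)=-0.1934-0.2305j  V(n3)=-0.2319-0.1619j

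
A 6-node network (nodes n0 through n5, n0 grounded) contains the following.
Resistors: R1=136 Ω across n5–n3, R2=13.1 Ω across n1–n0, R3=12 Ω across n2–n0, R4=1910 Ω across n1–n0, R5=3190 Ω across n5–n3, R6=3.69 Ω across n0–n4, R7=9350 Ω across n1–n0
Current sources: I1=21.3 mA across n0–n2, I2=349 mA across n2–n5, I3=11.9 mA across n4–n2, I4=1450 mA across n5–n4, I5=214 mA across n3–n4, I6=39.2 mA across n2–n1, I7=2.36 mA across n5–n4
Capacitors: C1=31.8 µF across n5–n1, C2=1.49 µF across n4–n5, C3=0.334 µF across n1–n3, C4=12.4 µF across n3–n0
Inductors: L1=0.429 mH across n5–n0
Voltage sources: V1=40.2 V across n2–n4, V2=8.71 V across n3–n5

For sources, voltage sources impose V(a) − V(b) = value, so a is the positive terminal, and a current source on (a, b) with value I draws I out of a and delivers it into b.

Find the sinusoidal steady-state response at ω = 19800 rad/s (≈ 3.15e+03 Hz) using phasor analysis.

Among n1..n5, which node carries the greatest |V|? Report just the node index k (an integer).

Apply KCL at each of the 5 non-ground nodes and solve the resulting linear system.
Node n1: branches {R2, C1, R4, C3, R7, I6} → V_1 = -14.18-0.7200j
Node n2: branches {I1, I2, I3, R3, I6, V1} → V_2 = 34.27-0.7013j
Node n3: branches {R1, R5, C3, C4, I5, V2} → V_3 = -5.646+1.057j
Node n4: branches {I3, I4, C2, I5, R6, I7, V1} → V_4 = -5.933-0.7013j
Node n5: branches {R1, I2, I4, C1, R5, C2, L1, I7, V2} → V_5 = -14.36+1.057j
Source currents: i(V1)=-3.211+0.05844j, i(V2)=-0.009575+1.330j

2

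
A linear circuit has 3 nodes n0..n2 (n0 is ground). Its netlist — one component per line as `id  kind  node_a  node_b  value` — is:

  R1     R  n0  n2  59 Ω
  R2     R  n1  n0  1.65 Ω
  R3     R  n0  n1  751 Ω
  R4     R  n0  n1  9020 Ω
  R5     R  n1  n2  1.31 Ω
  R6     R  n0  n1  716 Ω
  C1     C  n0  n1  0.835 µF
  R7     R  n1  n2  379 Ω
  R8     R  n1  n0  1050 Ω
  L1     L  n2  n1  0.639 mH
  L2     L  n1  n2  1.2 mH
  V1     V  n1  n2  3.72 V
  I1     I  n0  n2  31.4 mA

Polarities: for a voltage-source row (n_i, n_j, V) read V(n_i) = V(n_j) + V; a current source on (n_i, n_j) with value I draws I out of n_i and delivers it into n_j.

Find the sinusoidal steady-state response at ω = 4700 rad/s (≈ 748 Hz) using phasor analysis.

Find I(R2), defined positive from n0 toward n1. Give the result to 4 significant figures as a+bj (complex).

Element admittances at ω=4700 rad/s:
  Y(R1) = 0.01695+0.000j S between n0,n2
  Y(R2) = 0.6061+0.000j S between n1,n0
  Y(R3) = 0.001332+0.000j S between n0,n1
  Y(R4) = 0.0001109+0.000j S between n0,n1
  Y(R5) = 0.7634+0.000j S between n1,n2
  Y(R6) = 0.001397+0.000j S between n0,n1
  Y(C1) = 0.000+0.003925j S between n0,n1
  Y(R7) = 0.002639+0.000j S between n1,n2
  Y(R8) = 0.0009524+0.000j S between n1,n0
  Y(L1) = 0.000-0.3330j S between n2,n1
  Y(L2) = 0.000-0.1773j S between n1,n2
  V1: constraint V(n1)−V(n2) = 3.72
  I1: injects 0.0314 A into n2 (from n0)
Assemble and solve the 3×3 MNA system:
  V(n1)=0.1507-0.0009434j  V(n2)=-3.569-0.0009434j
  i(V1)=-2.941+1.898j

-0.09132+0.0005718j A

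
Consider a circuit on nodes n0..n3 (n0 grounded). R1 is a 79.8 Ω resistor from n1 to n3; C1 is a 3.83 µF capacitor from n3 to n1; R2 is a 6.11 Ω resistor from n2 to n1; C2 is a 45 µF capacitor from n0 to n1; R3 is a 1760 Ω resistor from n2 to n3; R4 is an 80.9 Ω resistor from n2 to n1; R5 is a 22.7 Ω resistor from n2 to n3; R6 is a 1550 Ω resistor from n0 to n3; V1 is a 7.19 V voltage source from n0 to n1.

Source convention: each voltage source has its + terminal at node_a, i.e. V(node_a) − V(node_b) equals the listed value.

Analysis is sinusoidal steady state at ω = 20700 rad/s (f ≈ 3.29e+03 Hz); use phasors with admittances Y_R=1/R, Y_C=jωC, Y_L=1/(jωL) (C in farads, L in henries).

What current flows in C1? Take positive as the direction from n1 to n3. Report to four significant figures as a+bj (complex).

Apply KCL at each of the 3 non-ground nodes and solve the resulting linear system.
Node n1: branches {R1, C1, R2, C2, R4, V1} → V_1 = -7.190+0.000j
Node n2: branches {R2, R3, R4, R5} → V_2 = -7.185-0.008584j
Node n3: branches {R1, C1, R3, R5, R6} → V_3 = -7.164-0.04245j
Source currents: i(V1)=-0.004622-6.698j

-0.003365-0.002070j A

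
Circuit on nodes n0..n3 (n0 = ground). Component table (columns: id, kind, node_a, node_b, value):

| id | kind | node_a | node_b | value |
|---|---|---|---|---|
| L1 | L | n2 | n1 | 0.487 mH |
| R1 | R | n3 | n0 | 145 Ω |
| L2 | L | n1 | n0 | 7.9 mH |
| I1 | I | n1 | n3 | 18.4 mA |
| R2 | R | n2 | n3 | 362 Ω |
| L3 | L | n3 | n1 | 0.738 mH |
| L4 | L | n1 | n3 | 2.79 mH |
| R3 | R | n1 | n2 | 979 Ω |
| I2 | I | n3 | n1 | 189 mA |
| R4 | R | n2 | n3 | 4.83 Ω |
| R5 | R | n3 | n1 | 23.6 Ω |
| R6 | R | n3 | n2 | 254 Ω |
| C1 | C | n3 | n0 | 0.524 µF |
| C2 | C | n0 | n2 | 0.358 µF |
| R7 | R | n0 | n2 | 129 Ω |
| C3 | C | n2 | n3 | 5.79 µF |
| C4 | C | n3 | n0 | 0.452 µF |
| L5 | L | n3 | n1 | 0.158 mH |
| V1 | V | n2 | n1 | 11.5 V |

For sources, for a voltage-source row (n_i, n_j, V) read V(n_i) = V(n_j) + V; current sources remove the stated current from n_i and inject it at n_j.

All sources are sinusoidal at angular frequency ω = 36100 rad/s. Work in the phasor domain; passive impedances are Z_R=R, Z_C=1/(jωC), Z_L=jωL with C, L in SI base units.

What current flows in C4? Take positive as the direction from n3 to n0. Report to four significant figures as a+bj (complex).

Element admittances at ω=36100 rad/s:
  Y(L1) = 0.000-0.05688j S between n2,n1
  Y(R1) = 0.006897+0.000j S between n3,n0
  Y(L2) = 0.000-0.003506j S between n1,n0
  I1: injects 0.0184 A into n3 (from n1)
  Y(R2) = 0.002762+0.000j S between n2,n3
  Y(L3) = 0.000-0.03754j S between n3,n1
  Y(L4) = 0.000-0.009929j S between n1,n3
  Y(R3) = 0.001021+0.000j S between n1,n2
  I2: injects 0.189 A into n1 (from n3)
  Y(R4) = 0.2070+0.000j S between n2,n3
  Y(R5) = 0.04237+0.000j S between n3,n1
  Y(R6) = 0.003937+0.000j S between n3,n2
  Y(C1) = 0.000+0.01892j S between n3,n0
  Y(C2) = 0.000+0.01292j S between n0,n2
  Y(R7) = 0.007752+0.000j S between n0,n2
  Y(C3) = 0.000+0.2090j S between n2,n3
  Y(C4) = 0.000+0.01632j S between n3,n0
  Y(L5) = 0.000-0.1753j S between n3,n1
  V1: constraint V(n2)−V(n1) = 11.5
Assemble and solve the 4×4 MNA system:
  V(n1)=-9.295-7.489j  V(n2)=2.205-7.489j  V(n3)=-0.5519+2.379j
  i(V1)=-2.777+2.216j

-0.03881-0.009005j A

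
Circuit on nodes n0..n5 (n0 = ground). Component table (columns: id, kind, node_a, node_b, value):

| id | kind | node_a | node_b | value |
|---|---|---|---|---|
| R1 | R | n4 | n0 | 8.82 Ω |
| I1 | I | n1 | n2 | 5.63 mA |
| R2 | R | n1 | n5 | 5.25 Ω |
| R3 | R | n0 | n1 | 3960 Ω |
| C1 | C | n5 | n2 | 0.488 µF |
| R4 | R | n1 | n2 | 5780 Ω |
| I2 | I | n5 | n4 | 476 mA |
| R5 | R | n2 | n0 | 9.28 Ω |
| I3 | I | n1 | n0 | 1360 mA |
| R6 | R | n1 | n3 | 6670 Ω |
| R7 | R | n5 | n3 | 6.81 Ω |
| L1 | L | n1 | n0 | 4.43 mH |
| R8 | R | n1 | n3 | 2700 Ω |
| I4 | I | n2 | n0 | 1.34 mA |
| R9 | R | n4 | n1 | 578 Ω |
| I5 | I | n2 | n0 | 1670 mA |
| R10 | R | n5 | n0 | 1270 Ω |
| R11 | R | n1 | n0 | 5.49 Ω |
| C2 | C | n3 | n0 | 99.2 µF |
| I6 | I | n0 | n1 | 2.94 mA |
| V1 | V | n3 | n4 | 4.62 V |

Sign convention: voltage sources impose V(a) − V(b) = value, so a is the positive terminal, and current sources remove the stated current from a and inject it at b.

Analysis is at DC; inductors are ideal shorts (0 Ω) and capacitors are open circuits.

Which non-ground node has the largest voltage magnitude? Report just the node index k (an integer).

Element admittances at DC:
  Y(R1) = 0.1134 S between n4,n0
  I1: injects 0.00563 A into n2 (from n1)
  Y(R2) = 0.1905 S between n1,n5
  Y(R3) = 0.0002525 S between n0,n1
  Y(C1) = 0.000 S between n5,n2
  Y(R4) = 0.0001730 S between n1,n2
  I2: injects 0.476 A into n4 (from n5)
  Y(R5) = 0.1078 S between n2,n0
  I3: injects 1.36 A into n0 (from n1)
  Y(R6) = 0.0001499 S between n1,n3
  Y(R7) = 0.1468 S between n5,n3
  L1: short n1↔n0 (DC inductor)
  Y(R8) = 0.0003704 S between n1,n3
  I4: injects 0.00134 A into n0 (from n2)
  Y(R9) = 0.001730 S between n4,n1
  I5: injects 1.67 A into n0 (from n2)
  Y(R10) = 0.0007874 S between n5,n0
  Y(R11) = 0.1821 S between n1,n0
  Y(C2) = 0.000 S between n3,n0
  I6: injects 0.00294 A into n1 (from n0)
  V1: constraint V(n3)−V(n4) = 4.62
Assemble and solve the 7×7 MNA system:
  V(n1)=0.000  V(n2)=-15.43  V(n3)=4.032  V(n4)=-0.5884  V(n5)=0.3431
  i(L1)=-1.299  i(V1)=-0.5437

2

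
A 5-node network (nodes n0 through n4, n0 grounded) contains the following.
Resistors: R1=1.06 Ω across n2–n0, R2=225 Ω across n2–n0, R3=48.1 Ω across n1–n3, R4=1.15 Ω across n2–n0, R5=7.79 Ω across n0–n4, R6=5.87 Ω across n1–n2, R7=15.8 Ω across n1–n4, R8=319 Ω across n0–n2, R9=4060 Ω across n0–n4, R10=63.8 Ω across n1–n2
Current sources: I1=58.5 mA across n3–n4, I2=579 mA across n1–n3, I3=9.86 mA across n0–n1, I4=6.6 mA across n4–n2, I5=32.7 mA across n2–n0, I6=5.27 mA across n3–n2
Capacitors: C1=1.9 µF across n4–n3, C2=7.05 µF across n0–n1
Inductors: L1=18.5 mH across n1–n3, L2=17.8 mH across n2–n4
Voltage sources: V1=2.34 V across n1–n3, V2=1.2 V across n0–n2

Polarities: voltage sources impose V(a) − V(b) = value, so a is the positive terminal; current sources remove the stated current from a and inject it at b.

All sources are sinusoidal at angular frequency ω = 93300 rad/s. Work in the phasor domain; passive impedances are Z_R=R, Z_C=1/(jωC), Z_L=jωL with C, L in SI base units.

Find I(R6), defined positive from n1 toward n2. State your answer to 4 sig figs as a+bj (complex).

0.2315+0.03589j A

Element admittances at ω=93300 rad/s:
  Y(R1) = 0.9434+0.000j S between n2,n0
  Y(R2) = 0.004444+0.000j S between n2,n0
  Y(R3) = 0.02079+0.000j S between n1,n3
  I1: injects 0.0585 A into n4 (from n3)
  Y(R4) = 0.8696+0.000j S between n2,n0
  Y(R5) = 0.1284+0.000j S between n0,n4
  Y(R6) = 0.1704+0.000j S between n1,n2
  I2: injects 0.579 A into n3 (from n1)
  I3: injects 0.00986 A into n1 (from n0)
  I4: injects 0.0066 A into n2 (from n4)
  I5: injects 0.0327 A into n0 (from n2)
  Y(R7) = 0.06329+0.000j S between n1,n4
  Y(C1) = 0.000+0.1773j S between n4,n3
  Y(R8) = 0.003135+0.000j S between n0,n2
  Y(R9) = 0.0002463+0.000j S between n0,n4
  Y(C2) = 0.000+0.6578j S between n0,n1
  Y(R10) = 0.01567+0.000j S between n1,n2
  Y(L1) = 0.000-0.0005794j S between n1,n3
  Y(L2) = 0.000-0.0006021j S between n2,n4
  I6: injects 0.00527 A into n2 (from n3)
  V1: constraint V(n1)−V(n3) = 2.34
  V2: constraint V(n0)−V(n2) = 1.2
Assemble and solve the 6×6 MNA system:
  V(n1)=0.1587+0.2107j  V(n2)=-1.200+0.000j  V(n3)=-2.181+0.2107j  V(n4)=-0.8982-1.115j
  i(V1)=-0.7989-0.2261j  i(V2)=-2.416-0.03901j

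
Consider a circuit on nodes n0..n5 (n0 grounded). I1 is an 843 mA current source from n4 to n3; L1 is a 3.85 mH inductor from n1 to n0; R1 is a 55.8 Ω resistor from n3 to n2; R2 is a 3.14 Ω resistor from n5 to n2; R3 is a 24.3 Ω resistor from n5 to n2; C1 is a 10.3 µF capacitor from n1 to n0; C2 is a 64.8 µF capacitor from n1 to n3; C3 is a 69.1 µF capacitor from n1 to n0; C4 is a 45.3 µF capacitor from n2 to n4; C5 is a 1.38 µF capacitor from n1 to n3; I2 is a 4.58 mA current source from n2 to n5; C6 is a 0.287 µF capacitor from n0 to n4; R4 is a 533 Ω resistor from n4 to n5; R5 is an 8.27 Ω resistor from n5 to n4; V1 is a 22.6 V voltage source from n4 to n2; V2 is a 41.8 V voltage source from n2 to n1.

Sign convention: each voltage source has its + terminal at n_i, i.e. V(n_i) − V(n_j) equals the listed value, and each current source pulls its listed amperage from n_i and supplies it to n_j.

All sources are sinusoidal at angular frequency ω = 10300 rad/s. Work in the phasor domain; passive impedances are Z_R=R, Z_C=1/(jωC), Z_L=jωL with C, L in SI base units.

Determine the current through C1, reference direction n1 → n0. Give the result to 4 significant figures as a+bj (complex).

0.000-0.02539j A

Apply KCL at each of the 5 non-ground nodes and solve the resulting linear system.
Node n1: branches {L1, C1, C2, C3, C5, V2} → V_1 = -0.2393+0.000j
Node n2: branches {R1, R2, R3, C4, I2, V1, V2} → V_2 = 41.56+0.000j
Node n3: branches {I1, R1, C2, C5} → V_3 = -0.1779-2.334j
Node n4: branches {I1, C4, C6, R4, R5, V1} → V_4 = 64.16+0.000j
Node n5: branches {R2, R3, I2, R4, R5} → V_5 = 47.32+0.000j
Source currents: i(V1)=-2.911-10.73j, i(V2)=-1.591-0.2315j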